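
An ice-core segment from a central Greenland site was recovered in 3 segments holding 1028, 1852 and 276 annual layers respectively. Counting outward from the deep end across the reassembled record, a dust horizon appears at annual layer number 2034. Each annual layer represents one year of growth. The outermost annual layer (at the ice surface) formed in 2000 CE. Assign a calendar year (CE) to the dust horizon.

Total annual layers = 1028 + 1852 + 276 = 3156.
Between annual layer 2034 and the ice surface there are 3156 − 2034 = 1122 annual layers.
2000 − 1122 = 878 CE.

878 CE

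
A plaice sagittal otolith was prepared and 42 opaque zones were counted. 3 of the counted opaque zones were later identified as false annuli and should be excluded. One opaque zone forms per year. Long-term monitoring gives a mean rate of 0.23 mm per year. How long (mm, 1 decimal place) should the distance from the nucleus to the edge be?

Correcting the raw count gives 42 − 3 = 39 true opaque zones.
Predicted length = 0.23 mm/year × 39 years = 9.0 mm.

9.0 mm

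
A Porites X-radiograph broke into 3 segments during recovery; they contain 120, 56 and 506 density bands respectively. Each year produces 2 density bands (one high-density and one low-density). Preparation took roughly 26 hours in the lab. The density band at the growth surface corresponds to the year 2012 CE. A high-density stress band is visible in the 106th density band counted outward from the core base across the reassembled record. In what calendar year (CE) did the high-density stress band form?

Total density bands = 120 + 56 + 506 = 682.
The high-density stress band sits at density band 106 from the core base, so 682 − 106 = 576 density bands formed after it.
With 2 density bands per year, 576 / 2 = 288 years.
2012 − 288 = 1724 CE.

1724 CE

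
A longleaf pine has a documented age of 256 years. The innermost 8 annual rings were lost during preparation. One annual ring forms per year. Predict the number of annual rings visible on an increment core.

248 annual rings

Expected annual rings over 256 years: 256.
Less the 8 uncaptured annual rings: 256 − 8 = 248.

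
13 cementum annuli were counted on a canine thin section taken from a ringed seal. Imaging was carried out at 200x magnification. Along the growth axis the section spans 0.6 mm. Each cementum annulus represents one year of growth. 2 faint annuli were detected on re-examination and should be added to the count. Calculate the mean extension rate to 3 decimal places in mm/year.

Correcting the raw count gives 13 + 2 = 15 true cementum annuli.
Extension rate ≈ 0.6 / 15 = 0.040 mm/year.

0.040 mm/year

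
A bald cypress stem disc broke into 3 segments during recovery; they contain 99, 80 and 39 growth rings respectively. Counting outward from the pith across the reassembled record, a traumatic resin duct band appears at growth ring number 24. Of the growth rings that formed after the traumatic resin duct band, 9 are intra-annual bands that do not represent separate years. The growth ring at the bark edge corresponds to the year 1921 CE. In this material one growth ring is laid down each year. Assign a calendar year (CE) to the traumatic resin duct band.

Total growth rings = 99 + 80 + 39 = 218.
218 − 24 = 194 growth rings lie beyond the traumatic resin duct band toward the bark edge.
Removing the 9 false growth rings leaves 194 − 9 = 185 true growth rings beyond the traumatic resin duct band.
Counting back 185 years from 1921 CE places the traumatic resin duct band in 1921 − 185 = 1736 CE.

1736 CE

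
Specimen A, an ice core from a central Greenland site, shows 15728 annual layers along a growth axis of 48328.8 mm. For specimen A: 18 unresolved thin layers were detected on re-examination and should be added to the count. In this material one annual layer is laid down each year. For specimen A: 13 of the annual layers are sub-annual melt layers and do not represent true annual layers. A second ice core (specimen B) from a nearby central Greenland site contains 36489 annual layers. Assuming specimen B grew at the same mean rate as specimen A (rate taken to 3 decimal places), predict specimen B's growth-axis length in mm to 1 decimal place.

112094.2 mm

Specimen A: adjusted count: 15728 − 13 + 18 = 15733 annual layers.
A: 48328.8 mm over 15733 years gives 48328.8 / 15733 ≈ 3.072 mm per year.
For B, 3.072 mm/year × 36489 years = 112094.2 mm.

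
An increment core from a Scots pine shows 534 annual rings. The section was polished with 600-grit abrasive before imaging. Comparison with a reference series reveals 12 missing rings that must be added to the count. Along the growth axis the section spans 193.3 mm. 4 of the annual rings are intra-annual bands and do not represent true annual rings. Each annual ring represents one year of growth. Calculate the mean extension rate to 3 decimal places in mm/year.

True annual ring count = 534 − 4 + 12 = 542.
193.3 mm over 542 years gives 193.3 / 542 ≈ 0.357 mm/year.

0.357 mm/year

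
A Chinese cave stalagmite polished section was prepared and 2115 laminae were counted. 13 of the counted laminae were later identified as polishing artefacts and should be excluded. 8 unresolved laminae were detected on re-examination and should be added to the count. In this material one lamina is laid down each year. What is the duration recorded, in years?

2110 yr

Correcting the raw count gives 2115 − 13 + 8 = 2110 true laminae.
With a one-to-one lamina periodicity this is 2110 years.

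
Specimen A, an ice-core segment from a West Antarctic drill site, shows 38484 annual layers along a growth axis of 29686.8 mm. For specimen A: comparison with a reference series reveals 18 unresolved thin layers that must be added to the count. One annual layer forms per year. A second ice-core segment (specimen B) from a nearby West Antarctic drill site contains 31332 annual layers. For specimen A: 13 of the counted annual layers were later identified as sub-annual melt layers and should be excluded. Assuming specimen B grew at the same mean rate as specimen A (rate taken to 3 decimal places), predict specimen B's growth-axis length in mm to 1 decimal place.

Specimen A: after corrections the count is 38484 − 13 + 18 = 38489 annual layers.
A: Mean rate = 29686.8 mm / 38489 years ≈ 0.771 mm/year.
For B, 0.771 mm/year × 31332 years = 24157.0 mm.

24157.0 mm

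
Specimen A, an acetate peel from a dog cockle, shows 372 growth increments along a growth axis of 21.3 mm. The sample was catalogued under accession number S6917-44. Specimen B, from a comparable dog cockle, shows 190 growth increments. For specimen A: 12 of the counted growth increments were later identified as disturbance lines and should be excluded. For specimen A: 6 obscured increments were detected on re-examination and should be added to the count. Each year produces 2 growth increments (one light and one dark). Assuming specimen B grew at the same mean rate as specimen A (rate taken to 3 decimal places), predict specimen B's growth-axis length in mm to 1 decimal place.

Specimen A: after corrections the count is 372 − 12 + 6 = 366 growth increments.
Specimen A: 366 growth increments at 2 per year is 366 / 2 = 183 years.
A: Mean rate = 21.3 mm / 183 years ≈ 0.116 mm/yr.
Specimen B: dividing by 2 growth increments per year: 190 / 2 = 95 years. For B, 0.116 mm/year × 95 years = 11.0 mm.

11.0 mm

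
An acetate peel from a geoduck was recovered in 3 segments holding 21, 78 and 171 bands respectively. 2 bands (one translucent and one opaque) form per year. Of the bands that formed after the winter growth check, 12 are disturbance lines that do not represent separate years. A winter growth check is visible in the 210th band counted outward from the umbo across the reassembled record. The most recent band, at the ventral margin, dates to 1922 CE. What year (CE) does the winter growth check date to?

1898 CE

Total bands = 21 + 78 + 171 = 270.
270 − 210 = 60 bands lie beyond the winter growth check toward the ventral margin.
Excluding 12 false bands: 60 − 12 = 48.
With 2 bands per year, 48 / 2 = 24 years.
Counting back 24 years from 1922 CE places the winter growth check in 1922 − 24 = 1898 CE.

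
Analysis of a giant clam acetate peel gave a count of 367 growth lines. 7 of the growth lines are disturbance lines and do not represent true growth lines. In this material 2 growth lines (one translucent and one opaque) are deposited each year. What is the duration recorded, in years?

180 yr

Correcting the raw count gives 367 − 7 = 360 true growth lines.
Dividing by 2 growth lines per year: 360 / 2 = 180 years.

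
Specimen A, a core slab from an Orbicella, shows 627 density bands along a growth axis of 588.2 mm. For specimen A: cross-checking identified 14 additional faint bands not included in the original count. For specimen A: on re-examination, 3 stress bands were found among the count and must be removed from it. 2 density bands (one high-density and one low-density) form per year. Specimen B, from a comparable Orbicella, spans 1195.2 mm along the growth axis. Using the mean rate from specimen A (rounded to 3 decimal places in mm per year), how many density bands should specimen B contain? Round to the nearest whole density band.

1296 density bands

Specimen A: adjusted count: 627 − 3 + 14 = 638 density bands.
Specimen A: dividing by 2 density bands per year: 638 / 2 = 319 years.
A: Extension rate ≈ 588.2 / 319 = 1.844 mm per year.
Specimen B: 1195.2 mm / 1.844 mm per year = 648.16 years; at 2 density bands per year that is 648.16 × 2 ≈ 1296 density bands.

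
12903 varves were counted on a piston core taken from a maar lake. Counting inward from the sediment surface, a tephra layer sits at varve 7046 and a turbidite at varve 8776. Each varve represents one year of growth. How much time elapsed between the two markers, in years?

1730 yr

The two markers are separated by 8776 − 7046 = 1730 varves.
One varve per year makes the interval 1730 years.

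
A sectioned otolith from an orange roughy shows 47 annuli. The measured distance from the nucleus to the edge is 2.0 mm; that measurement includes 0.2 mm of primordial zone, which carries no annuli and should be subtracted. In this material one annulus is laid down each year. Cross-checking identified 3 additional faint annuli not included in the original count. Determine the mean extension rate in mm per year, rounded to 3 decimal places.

0.036 mm per year

After corrections the count is 47 + 3 = 50 annuli.
The growth record spans 2.0 − 0.2 = 1.8 mm.
Extension rate ≈ 1.8 / 50 = 0.036 mm per year.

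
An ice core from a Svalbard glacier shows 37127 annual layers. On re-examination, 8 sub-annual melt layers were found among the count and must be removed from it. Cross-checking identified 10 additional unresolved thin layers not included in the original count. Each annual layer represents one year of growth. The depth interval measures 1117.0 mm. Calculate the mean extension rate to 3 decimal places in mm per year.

Correcting the raw count gives 37127 − 8 + 10 = 37129 true annual layers.
Extension rate ≈ 1117.0 / 37129 = 0.030 mm per year.

0.030 mm per year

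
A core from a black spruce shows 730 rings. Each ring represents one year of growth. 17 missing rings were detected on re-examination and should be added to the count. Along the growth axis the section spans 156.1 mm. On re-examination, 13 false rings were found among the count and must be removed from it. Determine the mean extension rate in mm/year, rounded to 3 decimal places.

True ring count = 730 − 13 + 17 = 734.
Extension rate ≈ 156.1 / 734 = 0.213 mm/year.

0.213 mm/year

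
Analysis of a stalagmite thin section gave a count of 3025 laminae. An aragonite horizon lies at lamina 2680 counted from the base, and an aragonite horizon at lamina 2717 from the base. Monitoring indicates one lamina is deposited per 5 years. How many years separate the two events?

Separation: 2717 − 2680 = 37 laminae.
37 laminae at 5 years each span 37 × 5 = 185 years.

185 yr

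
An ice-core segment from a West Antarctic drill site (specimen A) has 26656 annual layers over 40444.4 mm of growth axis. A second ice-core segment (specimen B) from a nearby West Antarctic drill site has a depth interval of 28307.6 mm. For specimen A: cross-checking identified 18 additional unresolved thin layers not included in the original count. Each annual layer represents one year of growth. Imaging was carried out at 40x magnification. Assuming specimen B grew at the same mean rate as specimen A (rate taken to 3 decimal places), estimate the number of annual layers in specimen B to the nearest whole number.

Specimen A: true annual layer count = 26656 + 18 = 26674.
A: Mean rate = 40444.4 mm / 26674 years ≈ 1.516 mm/yr.
B spans 28307.6 / 1.516 = 18672.56 years ≈ 18673 annual layers.

18673 annual layers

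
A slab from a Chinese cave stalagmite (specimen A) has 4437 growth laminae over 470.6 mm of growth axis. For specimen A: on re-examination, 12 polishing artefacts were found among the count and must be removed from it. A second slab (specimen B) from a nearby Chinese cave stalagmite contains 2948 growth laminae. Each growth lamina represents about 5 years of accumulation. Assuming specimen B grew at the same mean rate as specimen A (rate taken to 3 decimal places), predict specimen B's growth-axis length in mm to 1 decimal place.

Specimen A: true growth lamina count = 4437 − 12 = 4425.
Specimen A: at 5 years per growth lamina, 4425 × 5 = 22125 years.
A: Mean rate = 470.6 mm / 22125 years ≈ 0.021 mm per year.
Specimen B: multiplying by 5 years per growth lamina: 2948 × 5 = 14740 years. Length of B = 0.021 × 14740 = 309.5 mm.

309.5 mm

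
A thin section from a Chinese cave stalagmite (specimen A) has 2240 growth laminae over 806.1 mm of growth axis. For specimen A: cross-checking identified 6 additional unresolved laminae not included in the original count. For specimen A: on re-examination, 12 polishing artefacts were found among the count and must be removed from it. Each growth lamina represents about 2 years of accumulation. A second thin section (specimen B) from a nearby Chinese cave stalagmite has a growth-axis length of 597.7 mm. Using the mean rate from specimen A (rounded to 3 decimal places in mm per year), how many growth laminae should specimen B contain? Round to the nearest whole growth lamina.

1660 growth laminae

Specimen A: adjusted count: 2240 − 12 + 6 = 2234 growth laminae.
Specimen A: 2234 growth laminae at 2 years each span 2234 × 2 = 4468 years.
A: Extension rate ≈ 806.1 / 4468 = 0.180 mm per year.
B spans 597.7 / 0.180 = 3320.56 years; at 2 years per growth lamina that is 3320.56 / 2 ≈ 1660 growth laminae.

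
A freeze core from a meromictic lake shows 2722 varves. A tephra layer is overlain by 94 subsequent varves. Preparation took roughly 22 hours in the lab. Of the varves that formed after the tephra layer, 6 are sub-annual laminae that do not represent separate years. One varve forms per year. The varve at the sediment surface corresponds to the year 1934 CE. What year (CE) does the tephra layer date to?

1846 CE

94 varves post-date the tephra layer.
Excluding 6 false varves: 94 − 6 = 88.
The varve at the sediment surface is 1934 CE, so the tephra layer dates to 1934 − 88 = 1846 CE.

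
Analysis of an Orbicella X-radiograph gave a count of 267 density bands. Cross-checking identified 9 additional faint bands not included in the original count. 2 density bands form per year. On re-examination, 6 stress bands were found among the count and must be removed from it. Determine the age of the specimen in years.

Adjusted count: 267 − 6 + 9 = 270 density bands.
Dividing by 2 density bands per year: 270 / 2 = 135 years.

135 years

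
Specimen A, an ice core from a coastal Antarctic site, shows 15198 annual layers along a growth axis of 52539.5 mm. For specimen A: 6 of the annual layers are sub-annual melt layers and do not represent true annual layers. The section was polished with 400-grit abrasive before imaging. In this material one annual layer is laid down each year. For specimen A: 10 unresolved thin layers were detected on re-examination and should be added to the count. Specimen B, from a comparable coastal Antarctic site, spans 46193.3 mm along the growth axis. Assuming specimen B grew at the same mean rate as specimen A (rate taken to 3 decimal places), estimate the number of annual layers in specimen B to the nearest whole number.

Specimen A: adjusted count: 15198 − 6 + 10 = 15202 annual layers.
A: Mean rate = 52539.5 mm / 15202 years ≈ 3.456 mm/yr.
Specimen B: 46193.3 mm / 3.456 mm per year = 13366.12 years ≈ 13366 annual layers.

13366 annual layers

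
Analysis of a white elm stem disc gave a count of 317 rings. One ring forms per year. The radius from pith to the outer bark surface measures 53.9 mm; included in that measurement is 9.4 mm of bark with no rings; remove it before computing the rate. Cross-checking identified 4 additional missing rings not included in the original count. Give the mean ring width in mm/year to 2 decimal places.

Adjusted count: 317 + 4 = 321 rings.
The growth record spans 53.9 − 9.4 = 44.5 mm.
Mean rate = 44.5 mm / 321 years ≈ 0.14 mm/year.

0.14 mm/year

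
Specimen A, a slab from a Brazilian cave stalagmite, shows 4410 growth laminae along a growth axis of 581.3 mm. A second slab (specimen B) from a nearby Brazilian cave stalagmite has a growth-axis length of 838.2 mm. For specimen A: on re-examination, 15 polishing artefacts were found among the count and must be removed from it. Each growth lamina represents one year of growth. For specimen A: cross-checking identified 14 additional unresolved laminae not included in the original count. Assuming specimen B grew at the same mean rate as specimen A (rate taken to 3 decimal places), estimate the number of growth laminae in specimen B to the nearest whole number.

Specimen A: after corrections the count is 4410 − 15 + 14 = 4409 growth laminae.
A: 581.3 mm over 4409 years gives 581.3 / 4409 ≈ 0.132 mm/year.
B spans 838.2 / 0.132 = 6350.00 years ≈ 6350 growth laminae.

6350 growth laminae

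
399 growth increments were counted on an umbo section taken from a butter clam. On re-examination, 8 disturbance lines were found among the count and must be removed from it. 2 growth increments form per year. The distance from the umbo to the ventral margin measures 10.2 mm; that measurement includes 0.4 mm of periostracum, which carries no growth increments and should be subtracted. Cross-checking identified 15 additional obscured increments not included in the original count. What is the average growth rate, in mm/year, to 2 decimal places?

0.05 mm/year

True growth increment count = 399 − 8 + 15 = 406.
406 growth increments at 2 per year is 406 / 2 = 203 years.
The growth record spans 10.2 − 0.4 = 9.8 mm.
Extension rate ≈ 9.8 / 203 = 0.05 mm/year.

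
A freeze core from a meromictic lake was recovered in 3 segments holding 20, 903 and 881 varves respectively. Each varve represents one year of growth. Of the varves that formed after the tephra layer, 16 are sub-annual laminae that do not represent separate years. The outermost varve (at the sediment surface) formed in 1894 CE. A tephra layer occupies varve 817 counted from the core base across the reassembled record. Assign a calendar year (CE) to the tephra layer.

923 CE

Total varves = 20 + 903 + 881 = 1804.
Between varve 817 and the sediment surface there are 1804 − 817 = 987 varves.
Removing the 16 false varves leaves 987 − 16 = 971 true varves beyond the tephra layer.
1894 − 971 = 923 CE.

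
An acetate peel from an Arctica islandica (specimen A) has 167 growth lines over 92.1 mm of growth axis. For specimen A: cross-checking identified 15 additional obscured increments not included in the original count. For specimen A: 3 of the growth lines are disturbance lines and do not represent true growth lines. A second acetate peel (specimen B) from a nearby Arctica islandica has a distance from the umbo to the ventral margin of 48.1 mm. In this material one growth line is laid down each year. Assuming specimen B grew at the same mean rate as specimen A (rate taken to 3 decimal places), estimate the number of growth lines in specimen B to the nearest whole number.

93 growth lines

Specimen A: adjusted count: 167 − 3 + 15 = 179 growth lines.
A: 92.1 mm over 179 years gives 92.1 / 179 ≈ 0.515 mm per year.
B spans 48.1 / 0.515 = 93.40 years ≈ 93 growth lines.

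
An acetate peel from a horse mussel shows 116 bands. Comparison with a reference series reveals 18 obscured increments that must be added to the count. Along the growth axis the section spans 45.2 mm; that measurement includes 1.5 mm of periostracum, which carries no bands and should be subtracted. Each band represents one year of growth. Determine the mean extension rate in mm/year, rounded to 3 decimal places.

0.326 mm/year

Correcting the raw count gives 116 + 18 = 134 true bands.
Removing the 1.5 mm offcut leaves 45.2 − 1.5 = 43.7 mm.
43.7 mm over 134 years gives 43.7 / 134 ≈ 0.326 mm/year.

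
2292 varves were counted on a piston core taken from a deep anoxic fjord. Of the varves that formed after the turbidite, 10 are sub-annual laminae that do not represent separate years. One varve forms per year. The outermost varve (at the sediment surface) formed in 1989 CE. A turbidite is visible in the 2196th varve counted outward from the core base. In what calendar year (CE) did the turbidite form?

2292 − 2196 = 96 varves lie beyond the turbidite toward the sediment surface.
Removing the 10 false varves leaves 96 − 10 = 86 true varves beyond the turbidite.
Counting back 86 years from 1989 CE places the turbidite in 1989 − 86 = 1903 CE.

1903 CE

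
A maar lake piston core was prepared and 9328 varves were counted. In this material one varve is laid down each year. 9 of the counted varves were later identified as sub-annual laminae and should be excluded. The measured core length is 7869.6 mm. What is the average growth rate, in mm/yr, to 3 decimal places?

After corrections the count is 9328 − 9 = 9319 varves.
7869.6 mm over 9319 years gives 7869.6 / 9319 ≈ 0.844 mm/yr.

0.844 mm/yr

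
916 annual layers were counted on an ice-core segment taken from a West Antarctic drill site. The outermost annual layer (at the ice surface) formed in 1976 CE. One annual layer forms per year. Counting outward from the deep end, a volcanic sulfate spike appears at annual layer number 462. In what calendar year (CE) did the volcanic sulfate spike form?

1522 CE

The volcanic sulfate spike sits at annual layer 462 from the deep end, so 916 − 462 = 454 annual layers formed after it.
The annual layer at the ice surface is 1976 CE, so the volcanic sulfate spike dates to 1976 − 454 = 1522 CE.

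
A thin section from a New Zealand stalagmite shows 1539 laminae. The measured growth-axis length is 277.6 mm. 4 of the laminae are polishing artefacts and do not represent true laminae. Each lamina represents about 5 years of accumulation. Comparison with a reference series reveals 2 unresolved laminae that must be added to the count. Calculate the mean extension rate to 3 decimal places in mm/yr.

0.036 mm/yr

Correcting the raw count gives 1539 − 4 + 2 = 1537 true laminae.
At 5 years per lamina, 1537 × 5 = 7685 years.
Mean rate = 277.6 mm / 7685 years ≈ 0.036 mm/yr.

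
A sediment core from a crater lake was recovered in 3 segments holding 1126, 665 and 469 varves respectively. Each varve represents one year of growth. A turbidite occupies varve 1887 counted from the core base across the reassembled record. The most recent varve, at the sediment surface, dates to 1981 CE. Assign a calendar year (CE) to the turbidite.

Total varves = 1126 + 665 + 469 = 2260.
2260 − 1887 = 373 varves lie beyond the turbidite toward the sediment surface.
Counting back 373 years from 1981 CE places the turbidite in 1981 − 373 = 1608 CE.

1608 CE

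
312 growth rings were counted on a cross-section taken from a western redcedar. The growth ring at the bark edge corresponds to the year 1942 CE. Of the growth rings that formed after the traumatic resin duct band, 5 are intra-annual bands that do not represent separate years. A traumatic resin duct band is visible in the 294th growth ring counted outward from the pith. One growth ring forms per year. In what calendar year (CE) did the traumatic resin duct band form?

The traumatic resin duct band sits at growth ring 294 from the pith, so 312 − 294 = 18 growth rings formed after it.
Removing the 5 false growth rings leaves 18 − 5 = 13 true growth rings beyond the traumatic resin duct band.
1942 − 13 = 1929 CE.

1929 CE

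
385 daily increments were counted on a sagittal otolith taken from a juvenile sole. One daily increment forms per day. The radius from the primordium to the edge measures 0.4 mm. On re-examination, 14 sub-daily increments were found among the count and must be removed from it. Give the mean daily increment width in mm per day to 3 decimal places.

0.001 mm per day

Correcting the raw count gives 385 − 14 = 371 true daily increments.
Extension rate ≈ 0.4 / 371 = 0.001 mm per day.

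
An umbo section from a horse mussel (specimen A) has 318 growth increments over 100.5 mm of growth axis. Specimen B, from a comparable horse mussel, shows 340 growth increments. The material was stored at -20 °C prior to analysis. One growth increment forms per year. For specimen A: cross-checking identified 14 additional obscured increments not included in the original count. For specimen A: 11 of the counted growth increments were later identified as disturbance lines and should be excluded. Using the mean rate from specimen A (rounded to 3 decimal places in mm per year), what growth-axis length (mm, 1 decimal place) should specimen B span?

106.4 mm

Specimen A: correcting the raw count gives 318 − 11 + 14 = 321 true growth increments.
A: 100.5 mm over 321 years gives 100.5 / 321 ≈ 0.313 mm/yr.
Length of B = 0.313 × 340 = 106.4 mm.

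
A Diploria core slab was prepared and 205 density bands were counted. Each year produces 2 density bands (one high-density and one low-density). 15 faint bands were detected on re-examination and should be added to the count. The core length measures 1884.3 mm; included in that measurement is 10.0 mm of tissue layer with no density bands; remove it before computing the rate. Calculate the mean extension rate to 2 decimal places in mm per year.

True density band count = 205 + 15 = 220.
With 2 density bands per year, 220 / 2 = 110 years.
Net length = 1884.3 − 10.0 = 1874.3 mm.
1874.3 mm over 110 years gives 1874.3 / 110 ≈ 17.04 mm per year.

17.04 mm per year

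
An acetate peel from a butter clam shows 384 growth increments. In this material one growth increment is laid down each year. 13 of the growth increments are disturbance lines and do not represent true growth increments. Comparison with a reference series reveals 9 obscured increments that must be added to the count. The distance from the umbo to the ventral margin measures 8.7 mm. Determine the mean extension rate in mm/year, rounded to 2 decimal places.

0.02 mm/year

True growth increment count = 384 − 13 + 9 = 380.
Mean rate = 8.7 mm / 380 years ≈ 0.02 mm/year.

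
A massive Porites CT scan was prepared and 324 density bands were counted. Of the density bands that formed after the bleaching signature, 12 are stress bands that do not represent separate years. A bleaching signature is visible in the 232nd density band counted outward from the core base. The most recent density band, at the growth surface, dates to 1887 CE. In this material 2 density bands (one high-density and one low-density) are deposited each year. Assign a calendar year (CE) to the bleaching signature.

1847 CE

Between density band 232 and the growth surface there are 324 − 232 = 92 density bands.
92 − 12 false = 80 true density bands after the bleaching signature.
With 2 density bands per year, 80 / 2 = 40 years.
Counting back 40 years from 1887 CE places the bleaching signature in 1887 − 40 = 1847 CE.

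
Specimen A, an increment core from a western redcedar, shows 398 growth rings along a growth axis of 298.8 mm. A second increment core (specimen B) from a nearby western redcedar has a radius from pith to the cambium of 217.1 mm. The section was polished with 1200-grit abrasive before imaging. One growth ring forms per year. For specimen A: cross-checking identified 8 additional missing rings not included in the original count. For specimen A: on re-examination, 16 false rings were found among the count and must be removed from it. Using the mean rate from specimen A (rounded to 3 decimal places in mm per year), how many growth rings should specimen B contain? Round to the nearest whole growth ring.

283 growth rings

Specimen A: true growth ring count = 398 − 16 + 8 = 390.
A: Mean rate = 298.8 mm / 390 years ≈ 0.766 mm per year.
Specimen B: 217.1 mm / 0.766 mm per year = 283.42 years ≈ 283 growth rings.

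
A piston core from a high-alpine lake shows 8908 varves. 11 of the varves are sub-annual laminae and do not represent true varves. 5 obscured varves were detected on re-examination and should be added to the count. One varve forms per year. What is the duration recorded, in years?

8902 yr

Correcting the raw count gives 8908 − 11 + 5 = 8902 true varves.
At one varve per year, that is 8902 years.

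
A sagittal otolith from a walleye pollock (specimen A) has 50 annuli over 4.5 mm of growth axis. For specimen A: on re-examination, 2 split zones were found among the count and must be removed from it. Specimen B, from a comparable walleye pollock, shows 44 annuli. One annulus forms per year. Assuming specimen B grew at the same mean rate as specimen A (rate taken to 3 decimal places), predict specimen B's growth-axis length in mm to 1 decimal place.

4.1 mm

Specimen A: after corrections the count is 50 − 2 = 48 annuli.
A: Mean rate = 4.5 mm / 48 years ≈ 0.094 mm/year.
B's length ≈ 0.094 × 44 = 4.1 mm.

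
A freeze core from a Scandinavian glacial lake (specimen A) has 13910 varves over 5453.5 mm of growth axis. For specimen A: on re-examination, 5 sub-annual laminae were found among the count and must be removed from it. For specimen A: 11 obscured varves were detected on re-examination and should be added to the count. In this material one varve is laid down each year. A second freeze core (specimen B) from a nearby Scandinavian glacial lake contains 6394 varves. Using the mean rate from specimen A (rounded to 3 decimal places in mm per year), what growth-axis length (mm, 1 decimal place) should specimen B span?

2506.4 mm

Specimen A: true varve count = 13910 − 5 + 11 = 13916.
A: Mean rate = 5453.5 mm / 13916 years ≈ 0.392 mm per year.
B's length ≈ 0.392 × 6394 = 2506.4 mm.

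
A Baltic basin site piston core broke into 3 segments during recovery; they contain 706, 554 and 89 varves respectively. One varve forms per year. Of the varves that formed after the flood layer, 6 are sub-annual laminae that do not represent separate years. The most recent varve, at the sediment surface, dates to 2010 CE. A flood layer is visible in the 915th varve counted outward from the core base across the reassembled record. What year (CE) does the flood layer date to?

1582 CE

Total varves = 706 + 554 + 89 = 1349.
1349 − 915 = 434 varves lie beyond the flood layer toward the sediment surface.
Excluding 6 false varves: 434 − 6 = 428.
Counting back 428 years from 2010 CE places the flood layer in 2010 − 428 = 1582 CE.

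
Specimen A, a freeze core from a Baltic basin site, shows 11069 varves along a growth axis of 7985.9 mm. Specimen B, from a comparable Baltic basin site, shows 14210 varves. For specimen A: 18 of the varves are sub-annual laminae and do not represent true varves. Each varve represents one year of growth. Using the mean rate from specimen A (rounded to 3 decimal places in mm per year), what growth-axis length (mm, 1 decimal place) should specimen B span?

10273.8 mm

Specimen A: adjusted count: 11069 − 18 = 11051 varves.
A: Extension rate ≈ 7985.9 / 11051 = 0.723 mm per year.
For B, 0.723 mm/year × 14210 years = 10273.8 mm.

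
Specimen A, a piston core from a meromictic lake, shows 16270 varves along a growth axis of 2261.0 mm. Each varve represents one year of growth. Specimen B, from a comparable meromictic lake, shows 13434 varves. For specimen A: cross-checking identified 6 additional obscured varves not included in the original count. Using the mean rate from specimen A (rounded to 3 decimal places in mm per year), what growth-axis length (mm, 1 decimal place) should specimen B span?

1867.3 mm

Specimen A: after corrections the count is 16270 + 6 = 16276 varves.
A: 2261.0 mm over 16276 years gives 2261.0 / 16276 ≈ 0.139 mm/year.
For B, 0.139 mm/year × 13434 years = 1867.3 mm.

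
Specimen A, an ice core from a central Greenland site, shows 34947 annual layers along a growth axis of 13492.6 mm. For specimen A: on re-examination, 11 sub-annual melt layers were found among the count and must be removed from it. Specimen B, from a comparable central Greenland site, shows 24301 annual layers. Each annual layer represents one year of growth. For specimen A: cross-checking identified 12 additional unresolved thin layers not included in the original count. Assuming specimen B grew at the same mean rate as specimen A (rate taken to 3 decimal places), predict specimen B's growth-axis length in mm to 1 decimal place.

9380.2 mm

Specimen A: adjusted count: 34947 − 11 + 12 = 34948 annual layers.
A: Extension rate ≈ 13492.6 / 34948 = 0.386 mm/year.
Length of B = 0.386 × 24301 = 9380.2 mm.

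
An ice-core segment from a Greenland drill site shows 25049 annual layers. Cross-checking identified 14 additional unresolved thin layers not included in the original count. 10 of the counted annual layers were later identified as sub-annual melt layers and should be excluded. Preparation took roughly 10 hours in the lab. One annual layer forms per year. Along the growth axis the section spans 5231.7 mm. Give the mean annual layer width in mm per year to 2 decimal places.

True annual layer count = 25049 − 10 + 14 = 25053.
Mean rate = 5231.7 mm / 25053 years ≈ 0.21 mm per year.

0.21 mm per year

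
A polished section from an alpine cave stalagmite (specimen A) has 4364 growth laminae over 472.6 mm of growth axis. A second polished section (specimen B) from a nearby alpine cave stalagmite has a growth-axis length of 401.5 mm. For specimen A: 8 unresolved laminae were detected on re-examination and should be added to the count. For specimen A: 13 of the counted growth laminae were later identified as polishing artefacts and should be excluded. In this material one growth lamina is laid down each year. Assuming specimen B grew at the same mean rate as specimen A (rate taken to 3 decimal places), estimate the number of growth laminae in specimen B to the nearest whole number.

Specimen A: adjusted count: 4364 − 13 + 8 = 4359 growth laminae.
A: Extension rate ≈ 472.6 / 4359 = 0.108 mm/year.
B spans 401.5 / 0.108 = 3717.59 years ≈ 3718 growth laminae.

3718 growth laminae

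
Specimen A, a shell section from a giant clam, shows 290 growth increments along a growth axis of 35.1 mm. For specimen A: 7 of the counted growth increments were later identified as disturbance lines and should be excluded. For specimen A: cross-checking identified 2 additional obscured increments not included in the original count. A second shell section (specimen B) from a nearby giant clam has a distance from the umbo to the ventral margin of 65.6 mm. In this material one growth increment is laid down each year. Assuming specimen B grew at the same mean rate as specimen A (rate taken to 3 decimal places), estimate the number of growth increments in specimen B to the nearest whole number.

533 growth increments

Specimen A: correcting the raw count gives 290 − 7 + 2 = 285 true growth increments.
A: 35.1 mm over 285 years gives 35.1 / 285 ≈ 0.123 mm/year.
B spans 65.6 / 0.123 = 533.33 years ≈ 533 growth increments.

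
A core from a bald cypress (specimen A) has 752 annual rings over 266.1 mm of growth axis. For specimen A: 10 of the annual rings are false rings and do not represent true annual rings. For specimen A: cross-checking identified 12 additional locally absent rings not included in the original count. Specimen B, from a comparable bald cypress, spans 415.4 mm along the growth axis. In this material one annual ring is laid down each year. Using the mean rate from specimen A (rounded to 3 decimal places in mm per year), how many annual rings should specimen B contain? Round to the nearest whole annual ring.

Specimen A: after corrections the count is 752 − 10 + 12 = 754 annual rings.
A: Mean rate = 266.1 mm / 754 years ≈ 0.353 mm per year.
Specimen B: 415.4 mm / 0.353 mm per year = 1176.77 years ≈ 1177 annual rings.

1177 annual rings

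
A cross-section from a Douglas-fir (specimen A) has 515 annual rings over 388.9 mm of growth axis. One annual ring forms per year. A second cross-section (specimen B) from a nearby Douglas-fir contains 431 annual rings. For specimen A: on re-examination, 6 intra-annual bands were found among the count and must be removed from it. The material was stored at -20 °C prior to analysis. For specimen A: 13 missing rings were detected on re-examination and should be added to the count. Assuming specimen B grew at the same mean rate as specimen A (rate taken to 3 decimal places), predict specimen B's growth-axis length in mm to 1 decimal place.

321.1 mm

Specimen A: true annual ring count = 515 − 6 + 13 = 522.
A: 388.9 mm over 522 years gives 388.9 / 522 ≈ 0.745 mm/year.
For B, 0.745 mm/year × 431 years = 321.1 mm.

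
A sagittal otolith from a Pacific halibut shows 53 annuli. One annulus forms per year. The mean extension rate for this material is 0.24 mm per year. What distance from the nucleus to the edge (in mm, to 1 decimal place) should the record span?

The record spans 53 years at 0.24 mm per year.
Length ≈ 0.24 × 53 = 12.7 mm.

12.7 mm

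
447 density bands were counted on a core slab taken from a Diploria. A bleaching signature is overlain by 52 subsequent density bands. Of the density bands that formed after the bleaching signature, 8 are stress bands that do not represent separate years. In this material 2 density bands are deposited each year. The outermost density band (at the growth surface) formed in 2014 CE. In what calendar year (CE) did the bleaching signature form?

1992 CE

There are 52 density bands younger than the bleaching signature.
Excluding 8 false density bands: 52 − 8 = 44.
Dividing by 2 density bands per year: 44 / 2 = 22 years.
The density band at the growth surface is 2014 CE, so the bleaching signature dates to 2014 − 22 = 1992 CE.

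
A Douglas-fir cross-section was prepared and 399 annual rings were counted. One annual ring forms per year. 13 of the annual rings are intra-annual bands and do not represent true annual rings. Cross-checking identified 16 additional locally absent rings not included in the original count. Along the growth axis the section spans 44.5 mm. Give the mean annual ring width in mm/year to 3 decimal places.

True annual ring count = 399 − 13 + 16 = 402.
Extension rate ≈ 44.5 / 402 = 0.111 mm/year.

0.111 mm/year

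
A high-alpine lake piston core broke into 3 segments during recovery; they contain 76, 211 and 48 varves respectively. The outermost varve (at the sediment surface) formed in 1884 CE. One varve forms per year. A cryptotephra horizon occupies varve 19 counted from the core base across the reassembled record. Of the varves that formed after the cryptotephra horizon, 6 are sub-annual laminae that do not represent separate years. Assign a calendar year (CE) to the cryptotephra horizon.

Total varves = 76 + 211 + 48 = 335.
Between varve 19 and the sediment surface there are 335 − 19 = 316 varves.
Excluding 6 false varves: 316 − 6 = 310.
1884 − 310 = 1574 CE.

1574 CE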